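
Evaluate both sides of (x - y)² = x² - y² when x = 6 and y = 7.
LHS = (6 - 7)² = 1
RHS = 6² - 7² = -13

LHS ≠ RHS, so the equation does not hold here.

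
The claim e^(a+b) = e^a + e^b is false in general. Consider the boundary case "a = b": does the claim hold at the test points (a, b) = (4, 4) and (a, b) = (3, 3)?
No, fails at both test points

At (4, 4): LHS = e^8 ≈ 2981 ≠ RHS = 2·e^4 ≈ 109.2
At (3, 3): LHS = e^6 ≈ 403.4 ≠ RHS = 2·e^3 ≈ 40.17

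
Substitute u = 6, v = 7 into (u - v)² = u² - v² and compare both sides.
LHS = (6 - 7)² = 1
RHS = 6² - 7² = -13

LHS ≠ RHS, so the equation does not hold here.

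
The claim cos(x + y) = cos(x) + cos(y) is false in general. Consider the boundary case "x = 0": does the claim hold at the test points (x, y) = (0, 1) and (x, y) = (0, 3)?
At (0, 1): LHS = cos(1) ≈ 0.5403 ≠ RHS = cos(1) + 1 ≈ 1.54
At (0, 3): LHS = cos(3) ≈ -0.99 ≠ RHS = cos(3) + 1 ≈ 0.01001

Answer: No, fails at both test points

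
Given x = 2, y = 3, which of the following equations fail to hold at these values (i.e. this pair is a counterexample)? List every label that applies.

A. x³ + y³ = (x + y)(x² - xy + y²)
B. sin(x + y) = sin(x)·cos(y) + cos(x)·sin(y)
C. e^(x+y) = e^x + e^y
C

Evaluating each claim at the given values:
A. LHS = 35, RHS = 35 → holds here (LHS = RHS)
B. LHS = sin(5) ≈ -0.9589, RHS = sin(2)·cos(3) + sin(3)·cos(2) ≈ -0.9589 → holds here (LHS = RHS)
C. LHS = e^5 ≈ 148.4, RHS = e^2 + e^3 ≈ 27.47 → fails here (LHS ≠ RHS)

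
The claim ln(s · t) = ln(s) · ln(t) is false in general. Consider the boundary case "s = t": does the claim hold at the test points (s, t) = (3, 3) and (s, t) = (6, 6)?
No, fails at both test points

At (3, 3): LHS = ln(9) ≈ 2.197 ≠ RHS = ln(3)² ≈ 1.207
At (6, 6): LHS = ln(36) ≈ 3.584 ≠ RHS = ln(6)² ≈ 3.21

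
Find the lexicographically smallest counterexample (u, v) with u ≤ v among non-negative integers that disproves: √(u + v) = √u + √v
(u, v) = (1, 1)

Substituting (1, 1) into the claim:
LHS = √(1 + 1) = √(2) ≈ 1.414
RHS = √1 + √1 = 2

Since LHS ≠ RHS, this pair disproves the claim, and no lexicographically smaller pair (u ≤ v, non-negative integers) does.

For instance (3, 6) is also a counterexample (LHS = 3, RHS = √(3) + √(6) ≈ 4.182), but it's lexicographically larger.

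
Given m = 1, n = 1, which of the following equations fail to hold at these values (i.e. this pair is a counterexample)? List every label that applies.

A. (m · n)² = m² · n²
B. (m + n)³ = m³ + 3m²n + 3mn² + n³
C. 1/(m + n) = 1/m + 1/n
Evaluating each claim at the given values:
A. LHS = 1, RHS = 1 → holds here (LHS = RHS)
B. LHS = 8, RHS = 8 → holds here (LHS = RHS)
C. LHS = 1/2, RHS = 2 → fails here (LHS ≠ RHS)

Answer: C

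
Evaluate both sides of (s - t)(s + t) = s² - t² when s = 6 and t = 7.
LHS = (6 - 7)(6 + 7) = -13
RHS = 6² - 7² = -13

LHS = RHS: the two sides agree.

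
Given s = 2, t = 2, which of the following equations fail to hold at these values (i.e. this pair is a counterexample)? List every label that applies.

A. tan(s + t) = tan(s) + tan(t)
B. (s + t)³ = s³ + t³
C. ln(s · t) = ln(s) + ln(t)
A, B

Evaluating each claim at the given values:
A. LHS = tan(4) ≈ 1.158, RHS = 2·tan(2) ≈ -4.37 → fails here (LHS ≠ RHS)
B. LHS = 64, RHS = 16 → fails here (LHS ≠ RHS)
C. LHS = ln(4) ≈ 1.386, RHS = 2·ln(2) ≈ 1.386 → holds here (LHS = RHS)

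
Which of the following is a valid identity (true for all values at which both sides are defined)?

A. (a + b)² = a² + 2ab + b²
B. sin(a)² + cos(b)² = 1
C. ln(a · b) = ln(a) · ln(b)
A

A: holds — e.g. at (2, 2), both sides equal 16.
B: fails at (1, 2) — LHS = cos(2)² + sin(1)² ≈ 0.8813, RHS = 1.
C: fails at (3, 7) — LHS = ln(21) ≈ 3.045, RHS = ln(3)·ln(7) ≈ 2.138.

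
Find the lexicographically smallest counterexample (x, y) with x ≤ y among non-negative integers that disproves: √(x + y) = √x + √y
(x, y) = (1, 1)

At (0, 1): both sides equal 1, so it holds there.
At (0, 5): both sides equal √(5) ≈ 2.236, so it holds there.

Substituting (1, 1) into the claim:
LHS = √(1 + 1) = √(2) ≈ 1.414
RHS = √1 + √1 = 2

Since LHS ≠ RHS, this pair disproves the claim, and no lexicographically smaller pair (x ≤ y, non-negative integers) does.

For instance (5, 7) is also a counterexample (LHS = 2·√(3) ≈ 3.464, RHS = √(5) + √(7) ≈ 4.882), but it's lexicographically larger.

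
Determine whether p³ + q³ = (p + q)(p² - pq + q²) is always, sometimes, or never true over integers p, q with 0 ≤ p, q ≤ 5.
The identity holds for every pair in the range. For instance at (p, q) = (5, 3): both sides equal 152.

Answer: Always true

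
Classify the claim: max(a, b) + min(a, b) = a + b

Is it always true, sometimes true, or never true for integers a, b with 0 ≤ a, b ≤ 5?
Always true

The identity holds for every pair in the range. For instance at (a, b) = (5, 5): both sides equal 10.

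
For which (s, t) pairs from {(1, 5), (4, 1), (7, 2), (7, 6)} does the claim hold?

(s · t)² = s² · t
Testing each pair:
(1, 5): LHS = 25, RHS = 5 → fails
(4, 1): LHS = 16, RHS = 16 → holds
(7, 2): LHS = 196, RHS = 98 → fails
(7, 6): LHS = 1764, RHS = 294 → fails

1 of 4 pairs satisfies the claim.

Answer: (4, 1)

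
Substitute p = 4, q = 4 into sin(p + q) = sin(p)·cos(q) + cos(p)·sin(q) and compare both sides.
LHS = sin(4 + 4) = sin(8) ≈ 0.9894
RHS = sin(4)·cos(4) + cos(4)·sin(4) = 2·sin(4)·cos(4) ≈ 0.9894

LHS = RHS: the two sides agree.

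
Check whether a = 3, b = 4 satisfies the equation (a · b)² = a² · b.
Substituting a = 3, b = 4:

LHS = (3 · 4)² = 144
RHS = 3² · 4 = 36

LHS ≠ RHS, so the equation does not hold at this point.

Answer: Fails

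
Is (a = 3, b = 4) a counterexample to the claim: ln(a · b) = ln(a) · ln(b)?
Substituting a = 3, b = 4:
LHS = ln(3 · 4) = ln(12) ≈ 2.485
RHS = ln(3) · ln(4) ≈ 1.523

Since LHS ≠ RHS, this pair disproves the claim.

Answer: Yes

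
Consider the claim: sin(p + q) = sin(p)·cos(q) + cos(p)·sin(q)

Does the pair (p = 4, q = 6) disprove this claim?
Substituting p = 4, q = 6:
LHS = sin(4 + 6) = sin(10) ≈ -0.544
RHS = sin(4)·cos(6) + cos(4)·sin(6) = sin(4)·cos(6) + sin(6)·cos(4) ≈ -0.544

The sides agree, so this pair does not disprove the claim.

Answer: No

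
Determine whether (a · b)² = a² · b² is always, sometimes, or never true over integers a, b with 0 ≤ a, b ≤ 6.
Always true

The identity holds for every pair in the range. For instance at (a, b) = (0, 5): both sides equal 0.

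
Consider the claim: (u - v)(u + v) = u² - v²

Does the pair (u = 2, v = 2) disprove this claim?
Substituting u = 2, v = 2:
LHS = (2 - 2)(2 + 2) = 0
RHS = 2² - 2² = 0

The sides agree, so this pair does not disprove the claim.

Answer: No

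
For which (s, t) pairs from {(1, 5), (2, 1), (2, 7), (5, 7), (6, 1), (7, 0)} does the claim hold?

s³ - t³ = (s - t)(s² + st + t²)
All pairs

Testing each pair:
(1, 5): LHS = -124, RHS = -124 → holds
(2, 1): LHS = 7, RHS = 7 → holds
(2, 7): LHS = -335, RHS = -335 → holds
(5, 7): LHS = -218, RHS = -218 → holds
(6, 1): LHS = 215, RHS = 215 → holds
(7, 0): LHS = 343, RHS = 343 → holds

Every pair satisfies the claim.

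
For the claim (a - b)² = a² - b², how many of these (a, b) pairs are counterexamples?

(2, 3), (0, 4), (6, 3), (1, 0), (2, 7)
4

Testing each pair:
(2, 3): LHS = 1, RHS = -5 → counterexample
(0, 4): LHS = 16, RHS = -16 → counterexample
(6, 3): LHS = 9, RHS = 27 → counterexample
(1, 0): LHS = 1, RHS = 1 → satisfies claim
(2, 7): LHS = 25, RHS = -45 → counterexample

That makes 4 counterexamples.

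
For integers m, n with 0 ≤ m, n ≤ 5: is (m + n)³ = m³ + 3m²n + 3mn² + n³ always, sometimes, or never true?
The identity holds for every pair in the range. For instance at (m, n) = (0, 3): both sides equal 27.

Answer: Always true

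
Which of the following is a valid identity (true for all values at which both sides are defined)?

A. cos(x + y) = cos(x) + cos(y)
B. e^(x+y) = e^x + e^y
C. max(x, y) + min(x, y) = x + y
C

A: fails at (3, 7) — LHS = cos(10) ≈ -0.8391, RHS = cos(3) + cos(7) ≈ -0.2361.
B: fails at (4, 4) — LHS = e^8 ≈ 2981, RHS = 2·e^4 ≈ 109.2.
C: holds — e.g. at (3, 4), both sides equal 7.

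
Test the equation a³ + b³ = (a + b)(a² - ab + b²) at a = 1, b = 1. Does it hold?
Substituting a = 1, b = 1:

LHS = 1³ + 1³ = 2
RHS = (1 + 1)(1² - 1·1 + 1²) = 2

LHS = RHS, so the equation holds at this point.

Answer: Holds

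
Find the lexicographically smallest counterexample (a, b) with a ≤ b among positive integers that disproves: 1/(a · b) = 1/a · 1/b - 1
(a, b) = (1, 1)

Substituting (1, 1) into the claim:
LHS = 1/(1 · 1) = 1
RHS = 1/1 · 1/1 - 1 = 0

Since LHS ≠ RHS, this pair disproves the claim, and no lexicographically smaller pair (a ≤ b, positive integers) does.

For instance (2, 4) is also a counterexample (LHS = 1/8, RHS = -7/8), but it's lexicographically larger.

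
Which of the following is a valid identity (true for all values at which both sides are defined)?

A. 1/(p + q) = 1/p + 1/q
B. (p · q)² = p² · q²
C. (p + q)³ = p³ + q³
A: fails at (4, 4) — LHS = 1/8, RHS = 1/2.
B: holds — e.g. at (6, 7), both sides equal 1764.
C: fails at (1, 2) — LHS = 27, RHS = 9.

Answer: B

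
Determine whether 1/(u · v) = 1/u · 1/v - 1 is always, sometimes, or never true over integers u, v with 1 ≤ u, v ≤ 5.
Never true

The claim fails for every pair in the range. For instance at (u, v) = (3, 3): LHS = 1/9, RHS = -8/9.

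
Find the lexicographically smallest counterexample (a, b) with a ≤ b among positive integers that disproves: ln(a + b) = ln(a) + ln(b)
Substituting (1, 1) into the claim:
LHS = ln(1 + 1) = ln(2) ≈ 0.6931
RHS = ln(1) + ln(1) = 0

Since LHS ≠ RHS, this pair disproves the claim, and no lexicographically smaller pair (a ≤ b, positive integers) does.

For instance (3, 7) is also a counterexample (LHS = ln(10) ≈ 2.303, RHS = ln(3) + ln(7) ≈ 3.045), but it's lexicographically larger.

Answer: (a, b) = (1, 1)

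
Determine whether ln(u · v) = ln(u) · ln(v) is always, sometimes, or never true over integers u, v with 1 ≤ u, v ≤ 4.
Sometimes true

It holds at (u, v) = (1, 1) (both sides equal 0), but fails at (u, v) = (2, 1) (LHS = ln(2) ≈ 0.6931, RHS = 0).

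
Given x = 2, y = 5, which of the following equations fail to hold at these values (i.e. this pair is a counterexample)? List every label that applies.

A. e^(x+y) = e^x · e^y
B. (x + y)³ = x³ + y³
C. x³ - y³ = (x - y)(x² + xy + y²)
Evaluating each claim at the given values:
A. LHS = e^7 ≈ 1097, RHS = e^7 ≈ 1097 → holds here (LHS = RHS)
B. LHS = 343, RHS = 133 → fails here (LHS ≠ RHS)
C. LHS = -117, RHS = -117 → holds here (LHS = RHS)

Answer: B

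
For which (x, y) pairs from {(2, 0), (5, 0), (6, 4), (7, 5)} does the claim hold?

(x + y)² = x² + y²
Testing each pair:
(2, 0): LHS = 4, RHS = 4 → holds
(5, 0): LHS = 25, RHS = 25 → holds
(6, 4): LHS = 100, RHS = 52 → fails
(7, 5): LHS = 144, RHS = 74 → fails

2 of 4 pairs satisfy the claim.

Answer: (2, 0), (5, 0)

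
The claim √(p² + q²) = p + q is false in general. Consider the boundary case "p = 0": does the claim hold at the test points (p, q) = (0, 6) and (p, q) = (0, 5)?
Yes, holds at both test points

At (0, 6): LHS = 6, RHS = 6 → equal
At (0, 5): LHS = 5, RHS = 5 → equal

So the claim does hold at both of these boundary points, even though it is not an identity.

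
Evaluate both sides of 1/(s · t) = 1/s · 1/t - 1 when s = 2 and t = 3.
LHS = 1/(2 · 3) = 1/6
RHS = 1/2 · 1/3 - 1 = -5/6

LHS ≠ RHS, so the equation does not hold here.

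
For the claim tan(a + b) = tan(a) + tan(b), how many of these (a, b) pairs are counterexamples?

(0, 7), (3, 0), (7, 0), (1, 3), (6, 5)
2

Testing each pair:
(0, 7): LHS = tan(7) ≈ 0.8714, RHS = tan(7) ≈ 0.8714 → satisfies claim
(3, 0): LHS = tan(3) ≈ -0.1425, RHS = tan(3) ≈ -0.1425 → satisfies claim
(7, 0): LHS = tan(7) ≈ 0.8714, RHS = tan(7) ≈ 0.8714 → satisfies claim
(1, 3): LHS = tan(4) ≈ 1.158, RHS = tan(3) + tan(1) ≈ 1.415 → counterexample
(6, 5): LHS = tan(11) ≈ -226, RHS = tan(5) + tan(6) ≈ -3.672 → counterexample

That makes 2 counterexamples.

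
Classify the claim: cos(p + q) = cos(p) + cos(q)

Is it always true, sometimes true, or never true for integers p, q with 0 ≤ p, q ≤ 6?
The claim fails for every pair in the range. For instance at (p, q) = (4, 1): LHS = cos(5) ≈ 0.2837, RHS = cos(4) + cos(1) ≈ -0.1133.

Answer: Never true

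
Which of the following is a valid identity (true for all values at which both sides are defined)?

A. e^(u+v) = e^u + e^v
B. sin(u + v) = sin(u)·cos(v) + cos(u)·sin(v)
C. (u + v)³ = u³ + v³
A: fails at (5, 8) — LHS = e^13 ≈ 442413.4, RHS = e^5 + e^8 ≈ 3129.
B: holds — e.g. at (1, 5), both sides equal sin(6) ≈ -0.2794.
C: fails at (4, 6) — LHS = 1000, RHS = 280.

Answer: B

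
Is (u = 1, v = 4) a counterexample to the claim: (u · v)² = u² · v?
Substituting u = 1, v = 4:
LHS = (1 · 4)² = 16
RHS = 1² · 4 = 4

Since LHS ≠ RHS, this pair disproves the claim.

Answer: Yes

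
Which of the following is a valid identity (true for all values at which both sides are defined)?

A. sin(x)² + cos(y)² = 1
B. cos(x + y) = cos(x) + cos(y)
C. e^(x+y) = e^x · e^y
A: fails at (2, 7) — LHS = cos(7)² + sin(2)² ≈ 1.395, RHS = 1.
B: fails at (2, 3) — LHS = cos(5) ≈ 0.2837, RHS = cos(3) + cos(2) ≈ -1.406.
C: holds — e.g. at (2, 2), both sides equal e^4 ≈ 54.6.

Answer: C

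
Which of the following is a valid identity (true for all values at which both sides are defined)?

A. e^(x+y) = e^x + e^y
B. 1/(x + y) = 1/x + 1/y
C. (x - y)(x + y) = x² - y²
A: fails at (3, 7) — LHS = e^10 ≈ 22026.5, RHS = e^3 + e^7 ≈ 1117.
B: fails at (1, 1) — LHS = 1/2, RHS = 2.
C: holds — e.g. at (3, 4), both sides equal -7.

Answer: C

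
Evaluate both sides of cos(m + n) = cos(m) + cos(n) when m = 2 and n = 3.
LHS = cos(2 + 3) = cos(5) ≈ 0.2837
RHS = cos(2) + cos(3) ≈ -1.406

LHS ≠ RHS (they differ by about 1.69), so the equation does not hold here.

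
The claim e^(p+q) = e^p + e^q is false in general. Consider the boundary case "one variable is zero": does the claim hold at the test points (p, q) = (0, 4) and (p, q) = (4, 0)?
No, fails at both test points

At (0, 4): LHS = e^4 ≈ 54.6 ≠ RHS = 1 + e^4 ≈ 55.6
At (4, 0): LHS = e^4 ≈ 54.6 ≠ RHS = 1 + e^4 ≈ 55.6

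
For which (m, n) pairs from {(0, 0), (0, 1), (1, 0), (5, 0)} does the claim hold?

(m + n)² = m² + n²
Testing each pair:
(0, 0): LHS = 0, RHS = 0 → holds
(0, 1): LHS = 1, RHS = 1 → holds
(1, 0): LHS = 1, RHS = 1 → holds
(5, 0): LHS = 25, RHS = 25 → holds

Every pair satisfies the claim.

Answer: All pairs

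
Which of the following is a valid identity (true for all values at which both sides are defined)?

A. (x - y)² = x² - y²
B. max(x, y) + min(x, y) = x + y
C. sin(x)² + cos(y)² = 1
A: fails at (1, 2) — LHS = 1, RHS = -3.
B: holds — e.g. at (2, 3), both sides equal 5.
C: fails at (6, 7) — LHS = sin(6)² + cos(7)² ≈ 0.6464, RHS = 1.

Answer: B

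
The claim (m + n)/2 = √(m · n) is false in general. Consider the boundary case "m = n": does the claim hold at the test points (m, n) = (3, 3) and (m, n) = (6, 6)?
At (3, 3): LHS = 3, RHS = 3 → equal
At (6, 6): LHS = 6, RHS = 6 → equal

So the claim does hold at both of these boundary points, even though it is not an identity.

Answer: Yes, holds at both test points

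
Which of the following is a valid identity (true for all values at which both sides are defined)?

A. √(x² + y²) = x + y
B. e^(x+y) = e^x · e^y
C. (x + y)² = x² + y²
B

A: fails at (1, 4) — LHS = √(17) ≈ 4.123, RHS = 5.
B: holds — e.g. at (3, 7), both sides equal e^10 ≈ 22026.5.
C: fails at (3, 3) — LHS = 36, RHS = 18.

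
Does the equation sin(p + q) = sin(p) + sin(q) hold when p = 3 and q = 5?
Substituting p = 3, q = 5:

LHS = sin(3 + 5) = sin(8) ≈ 0.9894
RHS = sin(3) + sin(5) ≈ -0.8178

LHS ≠ RHS, so the equation does not hold at this point.

Answer: Fails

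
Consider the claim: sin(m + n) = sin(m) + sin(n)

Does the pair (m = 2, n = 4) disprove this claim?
Yes

Substituting m = 2, n = 4:
LHS = sin(2 + 4) = sin(6) ≈ -0.2794
RHS = sin(2) + sin(4) ≈ 0.1525

Since LHS ≠ RHS, this pair disproves the claim.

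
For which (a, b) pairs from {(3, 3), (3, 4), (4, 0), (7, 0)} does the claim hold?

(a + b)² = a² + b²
Testing each pair:
(3, 3): LHS = 36, RHS = 18 → fails
(3, 4): LHS = 49, RHS = 25 → fails
(4, 0): LHS = 16, RHS = 16 → holds
(7, 0): LHS = 49, RHS = 49 → holds

2 of 4 pairs satisfy the claim.

Answer: (4, 0), (7, 0)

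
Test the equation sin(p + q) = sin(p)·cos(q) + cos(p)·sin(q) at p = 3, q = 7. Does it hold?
Substituting p = 3, q = 7:

LHS = sin(3 + 7) = sin(10) ≈ -0.544
RHS = sin(3)·cos(7) + cos(3)·sin(7) = sin(7)·cos(3) + sin(3)·cos(7) ≈ -0.544

LHS = RHS, so the equation holds at this point.

Answer: Holds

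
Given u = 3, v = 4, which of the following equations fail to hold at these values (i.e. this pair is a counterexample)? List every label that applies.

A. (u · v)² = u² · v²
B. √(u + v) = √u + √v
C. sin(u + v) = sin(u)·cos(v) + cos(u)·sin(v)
Evaluating each claim at the given values:
A. LHS = 144, RHS = 144 → holds here (LHS = RHS)
B. LHS = √(7) ≈ 2.646, RHS = √(3) + 2 ≈ 3.732 → fails here (LHS ≠ RHS)
C. LHS = sin(7) ≈ 0.657, RHS = sin(3)·cos(4) + sin(4)·cos(3) ≈ 0.657 → holds here (LHS = RHS)

Answer: B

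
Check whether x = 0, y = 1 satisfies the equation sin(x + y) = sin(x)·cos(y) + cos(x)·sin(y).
Holds

Substituting x = 0, y = 1:

LHS = sin(0 + 1) = sin(1) ≈ 0.8415
RHS = sin(0)·cos(1) + cos(0)·sin(1) = sin(1) ≈ 0.8415

LHS = RHS, so the equation holds at this point.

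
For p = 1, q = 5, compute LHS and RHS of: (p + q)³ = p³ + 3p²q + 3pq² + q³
LHS = (1 + 5)³ = 216
RHS = 1³ + 3·1²·5 + 3·1·5² + 5³ = 216

LHS = RHS: the two sides agree.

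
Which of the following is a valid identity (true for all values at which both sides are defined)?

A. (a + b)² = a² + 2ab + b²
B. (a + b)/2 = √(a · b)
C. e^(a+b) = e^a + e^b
A: holds — e.g. at (4, 6), both sides equal 100.
B: fails at (2, 4) — LHS = 3, RHS = 2·√(2) ≈ 2.828.
C: fails at (1, 5) — LHS = e^6 ≈ 403.4, RHS = e + e^5 ≈ 151.1.

Answer: A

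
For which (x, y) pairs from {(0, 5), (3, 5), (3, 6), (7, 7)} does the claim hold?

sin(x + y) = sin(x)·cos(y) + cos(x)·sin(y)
All pairs

Testing each pair:
(0, 5): LHS = sin(5) ≈ -0.9589, RHS = sin(5) ≈ -0.9589 → holds
(3, 5): LHS = sin(8) ≈ 0.9894, RHS = sin(3)·cos(5) + sin(5)·cos(3) ≈ 0.9894 → holds
(3, 6): LHS = sin(9) ≈ 0.4121, RHS = sin(3)·cos(6) + sin(6)·cos(3) ≈ 0.4121 → holds
(7, 7): LHS = sin(14) ≈ 0.9906, RHS = 2·sin(7)·cos(7) ≈ 0.9906 → holds

Every pair satisfies the claim.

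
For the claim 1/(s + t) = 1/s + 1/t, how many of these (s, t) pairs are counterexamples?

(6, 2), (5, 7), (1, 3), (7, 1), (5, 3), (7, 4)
Testing each pair:
(6, 2): LHS = 1/8, RHS = 2/3 → counterexample
(5, 7): LHS = 1/12, RHS = 12/35 → counterexample
(1, 3): LHS = 1/4, RHS = 4/3 → counterexample
(7, 1): LHS = 1/8, RHS = 8/7 → counterexample
(5, 3): LHS = 1/8, RHS = 8/15 → counterexample
(7, 4): LHS = 1/11, RHS = 11/28 → counterexample

That makes 6 counterexamples.

Answer: 6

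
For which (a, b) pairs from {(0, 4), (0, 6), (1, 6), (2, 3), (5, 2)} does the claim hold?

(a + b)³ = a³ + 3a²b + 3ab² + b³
All pairs

Testing each pair:
(0, 4): LHS = 64, RHS = 64 → holds
(0, 6): LHS = 216, RHS = 216 → holds
(1, 6): LHS = 343, RHS = 343 → holds
(2, 3): LHS = 125, RHS = 125 → holds
(5, 2): LHS = 343, RHS = 343 → holds

Every pair satisfies the claim.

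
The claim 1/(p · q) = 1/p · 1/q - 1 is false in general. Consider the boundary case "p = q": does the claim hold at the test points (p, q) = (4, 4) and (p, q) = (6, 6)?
No, fails at both test points

At (4, 4): LHS = 1/16 ≠ RHS = -15/16
At (6, 6): LHS = 1/36 ≠ RHS = -35/36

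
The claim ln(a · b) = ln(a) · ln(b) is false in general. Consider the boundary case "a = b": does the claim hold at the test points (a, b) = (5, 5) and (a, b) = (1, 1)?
Only at (1, 1)

At (5, 5): LHS = ln(25) ≈ 3.219 ≠ RHS = ln(5)² ≈ 2.59
At (1, 1): LHS = 0, RHS = 0 → equal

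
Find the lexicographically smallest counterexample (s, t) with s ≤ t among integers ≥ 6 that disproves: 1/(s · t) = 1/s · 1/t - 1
Substituting (6, 6) into the claim:
LHS = 1/(6 · 6) = 1/36
RHS = 1/6 · 1/6 - 1 = -35/36

Since LHS ≠ RHS, this pair disproves the claim, and no lexicographically smaller pair (s ≤ t, integers ≥ 6) does.

For instance (8, 11) is also a counterexample (LHS = 1/88, RHS = -87/88), but it's lexicographically larger.

Answer: (s, t) = (6, 6)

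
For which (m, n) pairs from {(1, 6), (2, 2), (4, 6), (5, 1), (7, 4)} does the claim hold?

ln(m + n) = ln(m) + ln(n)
(2, 2)

Testing each pair:
(1, 6): LHS = ln(7) ≈ 1.946, RHS = ln(6) ≈ 1.792 → fails
(2, 2): LHS = ln(4) ≈ 1.386, RHS = 2·ln(2) ≈ 1.386 → holds
(4, 6): LHS = ln(10) ≈ 2.303, RHS = ln(4) + ln(6) ≈ 3.178 → fails
(5, 1): LHS = ln(6) ≈ 1.792, RHS = ln(5) ≈ 1.609 → fails
(7, 4): LHS = ln(11) ≈ 2.398, RHS = ln(4) + ln(7) ≈ 3.332 → fails

1 of 5 pairs satisfies the claim.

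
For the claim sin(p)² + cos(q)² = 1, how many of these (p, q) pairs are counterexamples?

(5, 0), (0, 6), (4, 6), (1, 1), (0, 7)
4

Testing each pair:
(5, 0): LHS = sin(5)² + 1 ≈ 1.92, RHS = 1 → counterexample
(0, 6): LHS = cos(6)² ≈ 0.9219, RHS = 1 → counterexample
(4, 6): LHS = sin(4)² + cos(6)² ≈ 1.495, RHS = 1 → counterexample
(1, 1): LHS = cos(1)² + sin(1)² = 1, RHS = 1 → satisfies claim
(0, 7): LHS = cos(7)² ≈ 0.5684, RHS = 1 → counterexample

That makes 4 counterexamples.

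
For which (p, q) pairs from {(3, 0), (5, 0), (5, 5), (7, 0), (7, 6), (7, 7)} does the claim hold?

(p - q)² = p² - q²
Testing each pair:
(3, 0): LHS = 9, RHS = 9 → holds
(5, 0): LHS = 25, RHS = 25 → holds
(5, 5): LHS = 0, RHS = 0 → holds
(7, 0): LHS = 49, RHS = 49 → holds
(7, 6): LHS = 1, RHS = 13 → fails
(7, 7): LHS = 0, RHS = 0 → holds

5 of 6 pairs satisfy the claim.

Answer: (3, 0), (5, 0), (5, 5), (7, 0), (7, 7)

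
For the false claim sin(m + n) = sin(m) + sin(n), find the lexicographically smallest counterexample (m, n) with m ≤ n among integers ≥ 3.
Substituting (3, 3) into the claim:
LHS = sin(3 + 3) = sin(6) ≈ -0.2794
RHS = sin(3) + sin(3) = 2·sin(3) ≈ 0.2822

Since LHS ≠ RHS, this pair disproves the claim, and no lexicographically smaller pair (m ≤ n, integers ≥ 3) does.

For instance (7, 10) is also a counterexample (LHS = sin(17) ≈ -0.9614, RHS = sin(10) + sin(7) ≈ 0.113), but it's lexicographically larger.

Answer: (m, n) = (3, 3)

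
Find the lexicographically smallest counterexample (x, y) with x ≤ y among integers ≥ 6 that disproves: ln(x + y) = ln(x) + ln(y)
Substituting (6, 6) into the claim:
LHS = ln(6 + 6) = ln(12) ≈ 2.485
RHS = ln(6) + ln(6) = 2·ln(6) ≈ 3.584

Since LHS ≠ RHS, this pair disproves the claim, and no lexicographically smaller pair (x ≤ y, integers ≥ 6) does.

For instance (10, 11) is also a counterexample (LHS = ln(21) ≈ 3.045, RHS = ln(10) + ln(11) ≈ 4.7), but it's lexicographically larger.

Answer: (x, y) = (6, 6)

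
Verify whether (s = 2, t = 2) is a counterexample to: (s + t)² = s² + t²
Substituting s = 2, t = 2:
LHS = (2 + 2)² = 16
RHS = 2² + 2² = 8

Since LHS ≠ RHS, this pair disproves the claim.

Answer: Yes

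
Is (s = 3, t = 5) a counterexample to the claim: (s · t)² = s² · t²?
Substituting s = 3, t = 5:
LHS = (3 · 5)² = 225
RHS = 3² · 5² = 225

The sides agree, so this pair does not disprove the claim.

Answer: No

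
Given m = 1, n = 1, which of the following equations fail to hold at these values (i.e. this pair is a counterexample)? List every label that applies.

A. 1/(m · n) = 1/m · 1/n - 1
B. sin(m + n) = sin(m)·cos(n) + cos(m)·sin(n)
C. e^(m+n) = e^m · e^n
A

Evaluating each claim at the given values:
A. LHS = 1, RHS = 0 → fails here (LHS ≠ RHS)
B. LHS = sin(2) ≈ 0.9093, RHS = 2·sin(1)·cos(1) ≈ 0.9093 → holds here (LHS = RHS)
C. LHS = e^2 ≈ 7.389, RHS = e^2 ≈ 7.389 → holds here (LHS = RHS)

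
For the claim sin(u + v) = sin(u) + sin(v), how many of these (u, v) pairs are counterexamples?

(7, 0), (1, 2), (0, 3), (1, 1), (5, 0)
Testing each pair:
(7, 0): LHS = sin(7) ≈ 0.657, RHS = sin(7) ≈ 0.657 → satisfies claim
(1, 2): LHS = sin(3) ≈ 0.1411, RHS = sin(1) + sin(2) ≈ 1.751 → counterexample
(0, 3): LHS = sin(3) ≈ 0.1411, RHS = sin(3) ≈ 0.1411 → satisfies claim
(1, 1): LHS = sin(2) ≈ 0.9093, RHS = 2·sin(1) ≈ 1.683 → counterexample
(5, 0): LHS = sin(5) ≈ -0.9589, RHS = sin(5) ≈ -0.9589 → satisfies claim

That makes 2 counterexamples.

Answer: 2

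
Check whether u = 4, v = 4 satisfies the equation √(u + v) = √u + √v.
Substituting u = 4, v = 4:

LHS = √(4 + 4) = 2·√(2) ≈ 2.828
RHS = √4 + √4 = 4

LHS ≠ RHS, so the equation does not hold at this point.

Answer: Fails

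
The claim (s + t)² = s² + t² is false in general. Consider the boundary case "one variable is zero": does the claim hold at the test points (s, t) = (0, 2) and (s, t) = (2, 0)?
At (0, 2): LHS = 4, RHS = 4 → equal
At (2, 0): LHS = 4, RHS = 4 → equal

So the claim does hold at both of these boundary points, even though it is not an identity.

Answer: Yes, holds at both test points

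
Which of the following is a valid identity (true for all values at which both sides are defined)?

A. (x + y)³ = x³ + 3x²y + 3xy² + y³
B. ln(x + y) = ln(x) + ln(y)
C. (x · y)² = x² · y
A

A: holds — e.g. at (6, 7), both sides equal 2197.
B: fails at (1, 5) — LHS = ln(6) ≈ 1.792, RHS = ln(5) ≈ 1.609.
C: fails at (4, 5) — LHS = 400, RHS = 80.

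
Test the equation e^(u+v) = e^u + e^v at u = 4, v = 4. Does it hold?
Fails

Substituting u = 4, v = 4:

LHS = e^(4+4) = e^8 ≈ 2981
RHS = e^4 + e^4 = 2·e^4 ≈ 109.2

LHS ≠ RHS, so the equation does not hold at this point.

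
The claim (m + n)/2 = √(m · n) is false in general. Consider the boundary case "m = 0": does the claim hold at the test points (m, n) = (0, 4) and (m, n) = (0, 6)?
No, fails at both test points

At (0, 4): LHS = 2 ≠ RHS = 0
At (0, 6): LHS = 3 ≠ RHS = 0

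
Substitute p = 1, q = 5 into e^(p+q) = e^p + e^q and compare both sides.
LHS = e^(1+5) = e^6 ≈ 403.4
RHS = e^1 + e^5 = e + e^5 ≈ 151.1

LHS ≠ RHS (they differ by about 252.3), so the equation does not hold here.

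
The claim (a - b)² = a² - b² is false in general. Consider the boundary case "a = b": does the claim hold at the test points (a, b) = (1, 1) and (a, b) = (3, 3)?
Yes, holds at both test points

At (1, 1): LHS = 0, RHS = 0 → equal
At (3, 3): LHS = 0, RHS = 0 → equal

So the claim does hold at both of these boundary points, even though it is not an identity.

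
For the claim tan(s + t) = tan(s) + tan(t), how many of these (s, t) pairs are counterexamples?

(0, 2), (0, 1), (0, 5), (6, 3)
1

Testing each pair:
(0, 2): LHS = tan(2) ≈ -2.185, RHS = tan(2) ≈ -2.185 → satisfies claim
(0, 1): LHS = tan(1) ≈ 1.557, RHS = tan(1) ≈ 1.557 → satisfies claim
(0, 5): LHS = tan(5) ≈ -3.381, RHS = tan(5) ≈ -3.381 → satisfies claim
(6, 3): LHS = tan(9) ≈ -0.4523, RHS = tan(6) + tan(3) ≈ -0.4336 → counterexample

That makes 1 counterexample.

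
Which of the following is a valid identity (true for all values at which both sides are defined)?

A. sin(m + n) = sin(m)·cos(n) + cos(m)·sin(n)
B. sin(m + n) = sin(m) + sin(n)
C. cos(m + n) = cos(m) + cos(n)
A

A: holds — e.g. at (1, 3), both sides equal sin(4) ≈ -0.7568.
B: fails at (1, 5) — LHS = sin(6) ≈ -0.2794, RHS = sin(5) + sin(1) ≈ -0.1175.
C: fails at (4, 5) — LHS = cos(9) ≈ -0.9111, RHS = cos(4) + cos(5) ≈ -0.37.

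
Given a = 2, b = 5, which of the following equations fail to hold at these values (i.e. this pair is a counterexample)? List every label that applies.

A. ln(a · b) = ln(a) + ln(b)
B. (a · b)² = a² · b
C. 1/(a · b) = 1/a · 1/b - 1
Evaluating each claim at the given values:
A. LHS = ln(10) ≈ 2.303, RHS = ln(2) + ln(5) ≈ 2.303 → holds here (LHS = RHS)
B. LHS = 100, RHS = 20 → fails here (LHS ≠ RHS)
C. LHS = 1/10, RHS = -9/10 → fails here (LHS ≠ RHS)

Answer: B, C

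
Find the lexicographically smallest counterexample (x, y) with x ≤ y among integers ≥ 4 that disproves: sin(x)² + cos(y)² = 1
Substituting (4, 5) into the claim:
LHS = sin(4)² + cos(5)² ≈ 0.6532
RHS = 1

Since LHS ≠ RHS, this pair disproves the claim, and no lexicographically smaller pair (x ≤ y, integers ≥ 4) does.

For instance (8, 11) is also a counterexample (LHS = cos(11)² + sin(8)² ≈ 0.9788, RHS = 1), but it's lexicographically larger.

Answer: (x, y) = (4, 5)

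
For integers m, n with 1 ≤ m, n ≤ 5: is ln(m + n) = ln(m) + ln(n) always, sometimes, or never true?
It holds at (m, n) = (2, 2) (both sides equal ln(4) ≈ 1.386), but fails at (m, n) = (3, 2) (LHS = ln(5) ≈ 1.609, RHS = ln(2) + ln(3) ≈ 1.792).

Answer: Sometimes true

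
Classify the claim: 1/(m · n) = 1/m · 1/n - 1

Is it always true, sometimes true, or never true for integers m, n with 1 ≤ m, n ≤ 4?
The claim fails for every pair in the range. For instance at (m, n) = (4, 2): LHS = 1/8, RHS = -7/8.

Answer: Never true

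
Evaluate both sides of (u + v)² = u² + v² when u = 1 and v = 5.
LHS = (1 + 5)² = 36
RHS = 1² + 5² = 26

LHS ≠ RHS, so the equation does not hold here.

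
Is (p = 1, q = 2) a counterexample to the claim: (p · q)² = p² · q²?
Substituting p = 1, q = 2:
LHS = (1 · 2)² = 4
RHS = 1² · 2² = 4

The sides agree, so this pair does not disprove the claim.

Answer: No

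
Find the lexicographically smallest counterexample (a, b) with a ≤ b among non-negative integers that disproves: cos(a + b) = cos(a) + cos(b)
(a, b) = (0, 0)

Substituting (0, 0) into the claim:
LHS = cos(0 + 0) = 1
RHS = cos(0) + cos(0) = 2

Since LHS ≠ RHS, this pair disproves the claim, and no lexicographically smaller pair (a ≤ b, non-negative integers) does.

For instance (0, 4) is also a counterexample (LHS = cos(4) ≈ -0.6536, RHS = cos(4) + 1 ≈ 0.3464), but it's lexicographically larger.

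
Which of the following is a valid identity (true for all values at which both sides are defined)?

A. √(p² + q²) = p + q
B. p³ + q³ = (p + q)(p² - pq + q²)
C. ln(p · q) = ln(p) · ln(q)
A: fails at (3, 3) — LHS = 3·√(2) ≈ 4.243, RHS = 6.
B: holds — e.g. at (5, 8), both sides equal 637.
C: fails at (2, 5) — LHS = ln(10) ≈ 2.303, RHS = ln(2)·ln(5) ≈ 1.116.

Answer: B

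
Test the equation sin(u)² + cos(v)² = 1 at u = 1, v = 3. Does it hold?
Fails

Substituting u = 1, v = 3:

LHS = sin(1)² + cos(3)² ≈ 1.688
RHS = 1

LHS ≠ RHS, so the equation does not hold at this point.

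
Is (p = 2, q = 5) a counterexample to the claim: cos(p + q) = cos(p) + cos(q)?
Yes

Substituting p = 2, q = 5:
LHS = cos(2 + 5) = cos(7) ≈ 0.7539
RHS = cos(2) + cos(5) ≈ -0.1325

Since LHS ≠ RHS, this pair disproves the claim.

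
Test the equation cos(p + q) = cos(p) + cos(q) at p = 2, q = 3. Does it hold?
Substituting p = 2, q = 3:

LHS = cos(2 + 3) = cos(5) ≈ 0.2837
RHS = cos(2) + cos(3) ≈ -1.406

LHS ≠ RHS, so the equation does not hold at this point.

Answer: Fails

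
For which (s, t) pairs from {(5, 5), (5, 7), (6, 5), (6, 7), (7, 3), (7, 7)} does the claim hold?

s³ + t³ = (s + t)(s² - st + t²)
All pairs

Testing each pair:
(5, 5): LHS = 250, RHS = 250 → holds
(5, 7): LHS = 468, RHS = 468 → holds
(6, 5): LHS = 341, RHS = 341 → holds
(6, 7): LHS = 559, RHS = 559 → holds
(7, 3): LHS = 370, RHS = 370 → holds
(7, 7): LHS = 686, RHS = 686 → holds

Every pair satisfies the claim.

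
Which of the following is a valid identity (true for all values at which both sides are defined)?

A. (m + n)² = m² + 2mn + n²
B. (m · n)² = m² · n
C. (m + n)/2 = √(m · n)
A

A: holds — e.g. at (1, 1), both sides equal 4.
B: fails at (2, 4) — LHS = 64, RHS = 16.
C: fails at (3, 4) — LHS = 7/2, RHS = 2·√(3) ≈ 3.464.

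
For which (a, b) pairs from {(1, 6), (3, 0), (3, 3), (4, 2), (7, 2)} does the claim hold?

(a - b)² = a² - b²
Testing each pair:
(1, 6): LHS = 25, RHS = -35 → fails
(3, 0): LHS = 9, RHS = 9 → holds
(3, 3): LHS = 0, RHS = 0 → holds
(4, 2): LHS = 4, RHS = 12 → fails
(7, 2): LHS = 25, RHS = 45 → fails

2 of 5 pairs satisfy the claim.

Answer: (3, 0), (3, 3)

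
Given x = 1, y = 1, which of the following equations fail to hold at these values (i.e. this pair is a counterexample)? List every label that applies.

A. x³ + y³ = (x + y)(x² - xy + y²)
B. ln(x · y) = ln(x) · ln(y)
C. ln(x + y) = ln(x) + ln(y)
C

Evaluating each claim at the given values:
A. LHS = 2, RHS = 2 → holds here (LHS = RHS)
B. LHS = 0, RHS = 0 → holds here (LHS = RHS)
C. LHS = ln(2) ≈ 0.6931, RHS = 0 → fails here (LHS ≠ RHS)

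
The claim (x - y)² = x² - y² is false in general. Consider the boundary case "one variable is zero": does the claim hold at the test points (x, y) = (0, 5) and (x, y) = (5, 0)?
At (0, 5): LHS = 25 ≠ RHS = -25
At (5, 0): LHS = 25, RHS = 25 → equal

Answer: Only at (5, 0)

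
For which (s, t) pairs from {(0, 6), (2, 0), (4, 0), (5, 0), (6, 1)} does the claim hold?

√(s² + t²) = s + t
Testing each pair:
(0, 6): LHS = 6, RHS = 6 → holds
(2, 0): LHS = 2, RHS = 2 → holds
(4, 0): LHS = 4, RHS = 4 → holds
(5, 0): LHS = 5, RHS = 5 → holds
(6, 1): LHS = √(37) ≈ 6.083, RHS = 7 → fails

4 of 5 pairs satisfy the claim.

Answer: (0, 6), (2, 0), (4, 0), (5, 0)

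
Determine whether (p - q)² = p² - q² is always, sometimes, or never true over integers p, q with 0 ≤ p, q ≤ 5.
Sometimes true

It holds at (p, q) = (1, 1) (both sides equal 0), but fails at (p, q) = (0, 2) (LHS = 4, RHS = -4).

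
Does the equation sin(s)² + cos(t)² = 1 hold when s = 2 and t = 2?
Substituting s = 2, t = 2:

LHS = sin(2)² + cos(2)² = 1
RHS = 1

LHS = RHS, so the equation holds at this point.

Answer: Holds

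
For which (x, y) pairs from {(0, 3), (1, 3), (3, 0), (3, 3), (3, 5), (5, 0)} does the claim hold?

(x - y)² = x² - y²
Testing each pair:
(0, 3): LHS = 9, RHS = -9 → fails
(1, 3): LHS = 4, RHS = -8 → fails
(3, 0): LHS = 9, RHS = 9 → holds
(3, 3): LHS = 0, RHS = 0 → holds
(3, 5): LHS = 4, RHS = -16 → fails
(5, 0): LHS = 25, RHS = 25 → holds

3 of 6 pairs satisfy the claim.

Answer: (3, 0), (3, 3), (5, 0)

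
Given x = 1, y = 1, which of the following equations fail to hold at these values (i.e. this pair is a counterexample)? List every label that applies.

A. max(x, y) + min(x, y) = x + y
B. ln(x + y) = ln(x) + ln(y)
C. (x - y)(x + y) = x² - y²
B

Evaluating each claim at the given values:
A. LHS = 2, RHS = 2 → holds here (LHS = RHS)
B. LHS = ln(2) ≈ 0.6931, RHS = 0 → fails here (LHS ≠ RHS)
C. LHS = 0, RHS = 0 → holds here (LHS = RHS)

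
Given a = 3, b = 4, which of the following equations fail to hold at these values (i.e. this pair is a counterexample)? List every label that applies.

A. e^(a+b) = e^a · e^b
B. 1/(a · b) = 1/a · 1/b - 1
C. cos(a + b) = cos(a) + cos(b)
B, C

Evaluating each claim at the given values:
A. LHS = e^7 ≈ 1097, RHS = e^7 ≈ 1097 → holds here (LHS = RHS)
B. LHS = 1/12, RHS = -11/12 → fails here (LHS ≠ RHS)
C. LHS = cos(7) ≈ 0.7539, RHS = cos(3) + cos(4) ≈ -1.644 → fails here (LHS ≠ RHS)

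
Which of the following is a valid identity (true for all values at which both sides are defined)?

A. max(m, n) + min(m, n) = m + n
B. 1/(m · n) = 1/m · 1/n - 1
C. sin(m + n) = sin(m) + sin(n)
A: holds — e.g. at (0, 1), both sides equal 1.
B: fails at (2, 7) — LHS = 1/14, RHS = -13/14.
C: fails at (3, 4) — LHS = sin(7) ≈ 0.657, RHS = sin(4) + sin(3) ≈ -0.6157.

Answer: A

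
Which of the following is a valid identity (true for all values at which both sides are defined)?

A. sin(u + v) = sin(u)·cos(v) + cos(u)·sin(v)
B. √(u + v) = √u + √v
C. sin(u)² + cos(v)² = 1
A

A: holds — e.g. at (2, 5), both sides equal sin(7) ≈ 0.657.
B: fails at (4, 4) — LHS = 2·√(2) ≈ 2.828, RHS = 4.
C: fails at (0, 1) — LHS = cos(1)² ≈ 0.2919, RHS = 1.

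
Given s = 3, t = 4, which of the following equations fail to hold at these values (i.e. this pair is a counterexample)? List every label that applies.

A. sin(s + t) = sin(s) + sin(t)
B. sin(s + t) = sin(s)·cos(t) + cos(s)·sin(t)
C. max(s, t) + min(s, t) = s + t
A

Evaluating each claim at the given values:
A. LHS = sin(7) ≈ 0.657, RHS = sin(4) + sin(3) ≈ -0.6157 → fails here (LHS ≠ RHS)
B. LHS = sin(7) ≈ 0.657, RHS = sin(3)·cos(4) + sin(4)·cos(3) ≈ 0.657 → holds here (LHS = RHS)
C. LHS = 7, RHS = 7 → holds here (LHS = RHS)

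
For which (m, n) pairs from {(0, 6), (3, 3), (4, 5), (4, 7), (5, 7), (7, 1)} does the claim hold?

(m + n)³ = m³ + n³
(0, 6)

Testing each pair:
(0, 6): LHS = 216, RHS = 216 → holds
(3, 3): LHS = 216, RHS = 54 → fails
(4, 5): LHS = 729, RHS = 189 → fails
(4, 7): LHS = 1331, RHS = 407 → fails
(5, 7): LHS = 1728, RHS = 468 → fails
(7, 1): LHS = 512, RHS = 344 → fails

1 of 6 pairs satisfies the claim.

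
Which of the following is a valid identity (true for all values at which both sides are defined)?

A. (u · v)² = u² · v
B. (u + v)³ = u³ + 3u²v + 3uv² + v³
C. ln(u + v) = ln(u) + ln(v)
B

A: fails at (6, 7) — LHS = 1764, RHS = 252.
B: holds — e.g. at (4, 6), both sides equal 1000.
C: fails at (4, 5) — LHS = ln(9) ≈ 2.197, RHS = ln(4) + ln(5) ≈ 2.996.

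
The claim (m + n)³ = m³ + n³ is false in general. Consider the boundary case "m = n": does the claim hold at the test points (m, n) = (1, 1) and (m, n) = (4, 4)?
At (1, 1): LHS = 8 ≠ RHS = 2
At (4, 4): LHS = 512 ≠ RHS = 128

Answer: No, fails at both test points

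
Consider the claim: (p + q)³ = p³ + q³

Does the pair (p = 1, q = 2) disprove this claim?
Yes

Substituting p = 1, q = 2:
LHS = (1 + 2)³ = 27
RHS = 1³ + 2³ = 9

Since LHS ≠ RHS, this pair disproves the claim.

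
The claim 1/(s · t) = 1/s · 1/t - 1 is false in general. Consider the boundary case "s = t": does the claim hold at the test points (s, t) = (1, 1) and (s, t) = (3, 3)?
At (1, 1): LHS = 1 ≠ RHS = 0
At (3, 3): LHS = 1/9 ≠ RHS = -8/9

Answer: No, fails at both test points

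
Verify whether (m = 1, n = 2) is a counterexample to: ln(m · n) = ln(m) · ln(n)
Substituting m = 1, n = 2:
LHS = ln(1 · 2) = ln(2) ≈ 0.6931
RHS = ln(1) · ln(2) = 0

Since LHS ≠ RHS, this pair disproves the claim.

Answer: Yes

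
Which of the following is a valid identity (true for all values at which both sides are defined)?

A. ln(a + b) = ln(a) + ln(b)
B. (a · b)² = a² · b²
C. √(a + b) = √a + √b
A: fails at (4, 5) — LHS = ln(9) ≈ 2.197, RHS = ln(4) + ln(5) ≈ 2.996.
B: holds — e.g. at (1, 4), both sides equal 16.
C: fails at (4, 5) — LHS = 3, RHS = 2 + √(5) ≈ 4.236.

Answer: B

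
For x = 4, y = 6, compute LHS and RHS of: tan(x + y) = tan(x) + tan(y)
LHS = tan(4 + 6) = tan(10) ≈ 0.6484
RHS = tan(4) + tan(6) ≈ 0.8668

LHS ≠ RHS (they differ by about 0.2185), so the equation does not hold here.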